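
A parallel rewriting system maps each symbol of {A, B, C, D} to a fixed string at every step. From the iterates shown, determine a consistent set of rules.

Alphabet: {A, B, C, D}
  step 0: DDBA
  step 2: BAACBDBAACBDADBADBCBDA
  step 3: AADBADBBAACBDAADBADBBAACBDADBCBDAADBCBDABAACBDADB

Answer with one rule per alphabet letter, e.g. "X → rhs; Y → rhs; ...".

A->ADB, B->A, C->BA, D->CBD

  step 2 ⇒ step 3: BAACBDBAACBDADBADBCBDA ⇒ A·ADB·ADB·BA·A·CBD·A·ADB·ADB·BA·A·CBD·ADB·CBD·A·ADB·CBD·A·BA·A·CBD·ADB
    A ↦ ADB
    B ↦ A
    C ↦ BA
    D ↦ CBD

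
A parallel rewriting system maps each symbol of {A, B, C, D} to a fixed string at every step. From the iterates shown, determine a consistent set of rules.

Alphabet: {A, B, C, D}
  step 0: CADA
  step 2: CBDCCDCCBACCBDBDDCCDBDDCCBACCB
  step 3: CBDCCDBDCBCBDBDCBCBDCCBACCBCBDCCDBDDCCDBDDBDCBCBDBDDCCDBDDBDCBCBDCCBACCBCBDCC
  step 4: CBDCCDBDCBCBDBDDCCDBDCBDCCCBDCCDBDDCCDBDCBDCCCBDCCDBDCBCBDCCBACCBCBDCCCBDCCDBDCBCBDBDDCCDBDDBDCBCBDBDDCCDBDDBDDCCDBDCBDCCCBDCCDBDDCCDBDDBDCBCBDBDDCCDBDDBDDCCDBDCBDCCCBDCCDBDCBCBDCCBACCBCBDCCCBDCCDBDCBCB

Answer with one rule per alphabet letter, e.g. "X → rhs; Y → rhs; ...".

A->BAC, B->DCC, C->CB, D->DBD

  step 3 ⇒ step 4: CBDCCDBDCBCBDBDCBCBDCCBACCBCBDCCDBDDCCDBDDBDCBCBDBDDCCDBDDBDCBCBDCCBACCBCBDCC ⇒ CB·DCC·DBD·CB·CB·DBD·DCC·DBD·CB·DCC·CB·DCC·DBD·DCC·DBD·CB·DCC·CB·DCC·DBD·CB·CB·DCC·BAC·CB·CB·DCC·CB·DCC·DBD·CB·CB·DBD·DCC·DBD·DBD·CB·CB·DBD·DCC·DBD·DBD·DCC·DBD·CB·DCC·CB·DCC·DBD·DCC·DBD·DBD·CB·CB·DBD·DCC·DBD·DBD·DCC·DBD·CB·DCC·CB·DCC·DBD·CB·CB·DCC·BAC·CB·CB·DCC·CB·DCC·DBD·CB·CB
    A ↦ BAC
    B ↦ DCC
    C ↦ CB
    D ↦ DBD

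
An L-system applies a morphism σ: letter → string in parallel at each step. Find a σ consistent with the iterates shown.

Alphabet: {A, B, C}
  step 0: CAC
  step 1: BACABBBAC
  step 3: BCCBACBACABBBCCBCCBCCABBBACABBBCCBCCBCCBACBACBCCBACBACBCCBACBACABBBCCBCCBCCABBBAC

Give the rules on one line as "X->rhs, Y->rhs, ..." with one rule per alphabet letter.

A->ABB, B->BCC, C->BAC

  step 0 ⇒ step 1: CAC ⇒ BAC·ABB·BAC
    A ↦ ABB
    C ↦ BAC
    B ↦ BCC  (constrained at step 1)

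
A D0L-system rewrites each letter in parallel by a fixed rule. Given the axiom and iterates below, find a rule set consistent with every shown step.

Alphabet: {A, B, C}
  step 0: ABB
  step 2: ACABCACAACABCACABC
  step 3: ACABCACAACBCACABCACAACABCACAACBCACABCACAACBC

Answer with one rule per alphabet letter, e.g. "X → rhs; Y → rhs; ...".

A->ACA, B->AC, C->BC

  step 2 ⇒ step 3: ACABCACAACABCACABC ⇒ ACA·BC·ACA·AC·BC·ACA·BC·ACA·ACA·BC·ACA·AC·BC·ACA·BC·ACA·AC·BC
    A ↦ ACA
    B ↦ AC
    C ↦ BC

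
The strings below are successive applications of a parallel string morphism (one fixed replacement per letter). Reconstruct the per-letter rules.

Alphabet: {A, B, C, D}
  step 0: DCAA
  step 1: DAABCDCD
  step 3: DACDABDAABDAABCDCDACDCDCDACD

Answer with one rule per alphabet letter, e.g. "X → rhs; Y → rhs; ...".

A->CD, B->C, C->AB, D->DA

  step 0 ⇒ step 1: DCAA ⇒ DA·AB·CD·CD
    A ↦ CD
    C ↦ AB
    D ↦ DA
    B ↦ C  (constrained at step 1)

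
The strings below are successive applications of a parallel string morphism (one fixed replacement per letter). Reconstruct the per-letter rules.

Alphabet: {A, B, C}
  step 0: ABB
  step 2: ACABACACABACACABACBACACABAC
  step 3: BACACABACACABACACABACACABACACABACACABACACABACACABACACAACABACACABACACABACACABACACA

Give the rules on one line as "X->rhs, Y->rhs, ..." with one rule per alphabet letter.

A->BAC, B->ACA, C->ACA

  step 2 ⇒ step 3: ACABACACABACACABACBACACABAC ⇒ BAC·ACA·BAC·ACA·BAC·ACA·BAC·ACA·BAC·ACA·BAC·ACA·BAC·ACA·BAC·ACA·BAC·ACA·ACA·BAC·ACA·BAC·ACA·BAC·ACA·BAC·ACA
    A ↦ BAC
    B ↦ ACA
    C ↦ ACA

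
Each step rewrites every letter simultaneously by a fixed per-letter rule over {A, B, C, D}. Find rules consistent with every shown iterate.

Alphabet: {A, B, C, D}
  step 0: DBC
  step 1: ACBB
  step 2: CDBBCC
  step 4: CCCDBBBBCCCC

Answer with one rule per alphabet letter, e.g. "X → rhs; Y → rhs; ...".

  step 1 ⇒ step 2: ACBB ⇒ CD·BB·C·C
    A ↦ CD
    B ↦ C
    C ↦ BB
  step 0 ⇒ step 1: DBC ⇒ A·C·BB
    D ↦ A

A->CD, B->C, C->BB, D->A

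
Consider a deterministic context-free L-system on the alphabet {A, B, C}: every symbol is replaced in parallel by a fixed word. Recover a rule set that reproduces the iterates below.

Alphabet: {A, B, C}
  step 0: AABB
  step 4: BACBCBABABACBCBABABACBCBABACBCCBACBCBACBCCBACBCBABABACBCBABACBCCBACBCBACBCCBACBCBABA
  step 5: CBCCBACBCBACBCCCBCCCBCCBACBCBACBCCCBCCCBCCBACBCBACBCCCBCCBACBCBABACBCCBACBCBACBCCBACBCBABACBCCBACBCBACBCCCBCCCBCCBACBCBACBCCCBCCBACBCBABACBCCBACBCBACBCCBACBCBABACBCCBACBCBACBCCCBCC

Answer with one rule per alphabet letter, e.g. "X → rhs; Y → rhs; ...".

A->C, B->CBC, C->BA

  step 4 ⇒ step 5: BACBCBABABACBCBABABACBCBABACBCCBACBCBACBCCBACBCBABABACBCBABACBCCBACBCBACBCCBACBCBABA ⇒ CBC·C·BA·CBC·BA·CBC·C·CBC·C·CBC·C·BA·CBC·BA·CBC·C·CBC·C·CBC·C·BA·CBC·BA·CBC·C·CBC·C·BA·CBC·BA·BA·CBC·C·BA·CBC·BA·CBC·C·BA·CBC·BA·BA·CBC·C·BA·CBC·BA·CBC·C·CBC·C·CBC·C·BA·CBC·BA·CBC·C·CBC·C·BA·CBC·BA·BA·CBC·C·BA·CBC·BA·CBC·C·BA·CBC·BA·BA·CBC·C·BA·CBC·BA·CBC·C·CBC·C
    A ↦ C
    B ↦ CBC
    C ↦ BA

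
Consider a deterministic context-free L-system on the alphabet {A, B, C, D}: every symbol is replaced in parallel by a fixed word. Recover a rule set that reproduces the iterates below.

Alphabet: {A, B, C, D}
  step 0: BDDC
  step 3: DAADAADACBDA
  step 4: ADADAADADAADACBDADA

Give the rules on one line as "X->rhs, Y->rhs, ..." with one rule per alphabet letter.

  step 3 ⇒ step 4: DAADAADACBDA ⇒ A·DA·DA·A·DA·DA·A·DA·CB·D·A·DA
    A ↦ DA
    B ↦ D
    C ↦ CB
    D ↦ A

A->DA, B->D, C->CB, D->A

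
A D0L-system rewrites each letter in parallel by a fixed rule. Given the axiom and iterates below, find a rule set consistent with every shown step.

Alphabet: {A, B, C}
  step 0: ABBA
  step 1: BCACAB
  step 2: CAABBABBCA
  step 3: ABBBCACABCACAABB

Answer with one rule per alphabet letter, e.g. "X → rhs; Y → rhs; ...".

A->B, B->CA, C->AB

  step 2 ⇒ step 3: CAABBABBCA ⇒ AB·B·B·CA·CA·B·CA·CA·AB·B
    A ↦ B
    B ↦ CA
    C ↦ AB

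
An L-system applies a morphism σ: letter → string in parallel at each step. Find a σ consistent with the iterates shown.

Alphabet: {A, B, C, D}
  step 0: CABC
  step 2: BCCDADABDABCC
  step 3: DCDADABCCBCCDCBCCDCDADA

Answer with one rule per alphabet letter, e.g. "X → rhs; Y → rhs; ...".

A->CC, B->DC, C->DA, D->B

  step 2 ⇒ step 3: BCCDADABDABCC ⇒ DC·DA·DA·B·CC·B·CC·DC·B·CC·DC·DA·DA
    A ↦ CC
    B ↦ DC
    C ↦ DA
    D ↦ B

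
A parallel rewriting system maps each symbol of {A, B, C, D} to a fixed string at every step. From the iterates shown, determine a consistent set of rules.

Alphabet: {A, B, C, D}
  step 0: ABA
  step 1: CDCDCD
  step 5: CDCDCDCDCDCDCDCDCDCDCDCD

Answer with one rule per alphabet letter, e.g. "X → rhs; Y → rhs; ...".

  step 0 ⇒ step 1: ABA ⇒ CD·CD·CD
    A ↦ CD
    B ↦ CD
    C ↦ A  (constrained at step 1)
    D ↦ B  (constrained at step 1)

A->CD, B->CD, C->A, D->B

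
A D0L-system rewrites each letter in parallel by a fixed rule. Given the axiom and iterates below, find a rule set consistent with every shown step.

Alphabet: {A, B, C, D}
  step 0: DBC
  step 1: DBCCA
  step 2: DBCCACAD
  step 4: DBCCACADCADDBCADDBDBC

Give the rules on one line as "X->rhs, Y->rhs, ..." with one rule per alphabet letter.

A->D, B->C, C->CA, D->DB

  step 1 ⇒ step 2: DBCCA ⇒ DB·C·CA·CA·D
    A ↦ D
    B ↦ C
    C ↦ CA
    D ↦ DB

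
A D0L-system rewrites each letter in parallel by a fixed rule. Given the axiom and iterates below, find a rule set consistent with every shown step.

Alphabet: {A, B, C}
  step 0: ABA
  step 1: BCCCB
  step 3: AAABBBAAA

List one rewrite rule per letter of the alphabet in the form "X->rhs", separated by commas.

A->B, B->CCC, C->A

  step 0 ⇒ step 1: ABA ⇒ B·CCC·B
    A ↦ B
    B ↦ CCC
    C ↦ A  (constrained at step 1)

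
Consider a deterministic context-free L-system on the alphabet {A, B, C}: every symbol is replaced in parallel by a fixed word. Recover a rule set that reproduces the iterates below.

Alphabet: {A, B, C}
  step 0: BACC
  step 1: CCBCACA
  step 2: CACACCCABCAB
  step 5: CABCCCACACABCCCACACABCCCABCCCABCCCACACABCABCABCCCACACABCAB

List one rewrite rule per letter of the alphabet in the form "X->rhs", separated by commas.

  step 1 ⇒ step 2: CCBCACA ⇒ CA·CA·CC·CA·B·CA·B
    A ↦ B
    B ↦ CC
    C ↦ CA

A->B, B->CC, C->CA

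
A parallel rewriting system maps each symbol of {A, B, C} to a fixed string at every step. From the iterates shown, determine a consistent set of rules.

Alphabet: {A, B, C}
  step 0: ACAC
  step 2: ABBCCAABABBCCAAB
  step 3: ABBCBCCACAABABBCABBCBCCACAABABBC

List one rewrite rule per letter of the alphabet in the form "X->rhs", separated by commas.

  step 2 ⇒ step 3: ABBCCAABABBCCAAB ⇒ AB·BC·BC·CA·CA·AB·AB·BC·AB·BC·BC·CA·CA·AB·AB·BC
    A ↦ AB
    B ↦ BC
    C ↦ CA

A->AB, B->BC, C->CA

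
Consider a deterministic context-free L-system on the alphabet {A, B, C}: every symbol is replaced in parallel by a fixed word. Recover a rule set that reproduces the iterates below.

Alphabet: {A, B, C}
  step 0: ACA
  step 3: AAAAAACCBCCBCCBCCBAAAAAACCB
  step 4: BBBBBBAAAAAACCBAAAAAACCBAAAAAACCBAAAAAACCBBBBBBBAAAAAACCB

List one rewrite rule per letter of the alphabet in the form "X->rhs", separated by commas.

  step 3 ⇒ step 4: AAAAAACCBCCBCCBCCBAAAAAACCB ⇒ B·B·B·B·B·B·AAA·AAA·CCB·AAA·AAA·CCB·AAA·AAA·CCB·AAA·AAA·CCB·B·B·B·B·B·B·AAA·AAA·CCB
    A ↦ B
    B ↦ CCB
    C ↦ AAA

A->B, B->CCB, C->AAA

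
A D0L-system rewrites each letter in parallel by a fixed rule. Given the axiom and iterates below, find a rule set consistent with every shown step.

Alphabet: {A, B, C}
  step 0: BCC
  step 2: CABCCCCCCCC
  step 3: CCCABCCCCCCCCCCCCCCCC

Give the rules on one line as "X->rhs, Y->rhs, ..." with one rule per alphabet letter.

  step 2 ⇒ step 3: CABCCCCCCCC ⇒ CC·C·AB·CC·CC·CC·CC·CC·CC·CC·CC
    A ↦ C
    B ↦ AB
    C ↦ CC

A->C, B->AB, C->CC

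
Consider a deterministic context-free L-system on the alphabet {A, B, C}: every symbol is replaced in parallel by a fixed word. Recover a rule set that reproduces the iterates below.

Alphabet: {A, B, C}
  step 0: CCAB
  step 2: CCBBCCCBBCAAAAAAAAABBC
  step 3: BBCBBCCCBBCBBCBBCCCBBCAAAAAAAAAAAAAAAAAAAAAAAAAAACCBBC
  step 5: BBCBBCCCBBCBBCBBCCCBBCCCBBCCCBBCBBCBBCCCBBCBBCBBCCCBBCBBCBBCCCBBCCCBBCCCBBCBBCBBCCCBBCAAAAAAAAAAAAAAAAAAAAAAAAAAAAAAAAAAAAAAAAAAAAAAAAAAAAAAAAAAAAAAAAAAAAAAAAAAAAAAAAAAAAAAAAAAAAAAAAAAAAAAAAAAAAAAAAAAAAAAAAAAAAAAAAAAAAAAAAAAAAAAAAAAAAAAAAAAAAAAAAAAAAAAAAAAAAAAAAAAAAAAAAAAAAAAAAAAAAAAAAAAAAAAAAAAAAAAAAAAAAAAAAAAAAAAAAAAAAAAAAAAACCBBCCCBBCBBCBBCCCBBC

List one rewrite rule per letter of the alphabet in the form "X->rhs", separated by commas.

  step 2 ⇒ step 3: CCBBCCCBBCAAAAAAAAABBC ⇒ BBC·BBC·C·C·BBC·BBC·BBC·C·C·BBC·AAA·AAA·AAA·AAA·AAA·AAA·AAA·AAA·AAA·C·C·BBC
    A ↦ AAA
    B ↦ C
    C ↦ BBC

A->AAA, B->C, C->BBC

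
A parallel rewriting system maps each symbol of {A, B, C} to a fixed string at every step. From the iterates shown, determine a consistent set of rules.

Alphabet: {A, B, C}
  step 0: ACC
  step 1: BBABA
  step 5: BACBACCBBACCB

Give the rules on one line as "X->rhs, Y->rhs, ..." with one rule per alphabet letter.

A->B, B->C, C->BA

  step 0 ⇒ step 1: ACC ⇒ B·BA·BA
    A ↦ B
    C ↦ BA
    B ↦ C  (constrained at step 1)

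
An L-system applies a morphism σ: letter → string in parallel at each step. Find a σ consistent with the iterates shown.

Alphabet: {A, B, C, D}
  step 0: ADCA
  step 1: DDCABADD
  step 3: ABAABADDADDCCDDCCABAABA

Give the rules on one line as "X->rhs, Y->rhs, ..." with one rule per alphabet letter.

  step 0 ⇒ step 1: ADCA ⇒ DD·C·ABA·DD
    A ↦ DD
    C ↦ ABA
    D ↦ C
    B ↦ A  (constrained at step 1)

A->DD, B->A, C->ABA, D->C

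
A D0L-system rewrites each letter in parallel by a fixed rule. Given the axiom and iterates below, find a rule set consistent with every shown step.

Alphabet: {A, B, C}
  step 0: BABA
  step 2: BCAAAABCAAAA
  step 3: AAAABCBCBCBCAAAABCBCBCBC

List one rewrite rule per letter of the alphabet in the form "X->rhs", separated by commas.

  step 2 ⇒ step 3: BCAAAABCAAAA ⇒ A·AAA·BC·BC·BC·BC·A·AAA·BC·BC·BC·BC
    A ↦ BC
    B ↦ A
    C ↦ AAA

A->BC, B->A, C->AAA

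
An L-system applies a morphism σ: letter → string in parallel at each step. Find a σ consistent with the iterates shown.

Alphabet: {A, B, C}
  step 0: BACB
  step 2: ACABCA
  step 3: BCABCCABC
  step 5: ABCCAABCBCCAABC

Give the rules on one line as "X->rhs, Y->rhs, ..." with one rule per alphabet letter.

A->BC, B->C, C->A

  step 2 ⇒ step 3: ACABCA ⇒ BC·A·BC·C·A·BC
    A ↦ BC
    B ↦ C
    C ↦ A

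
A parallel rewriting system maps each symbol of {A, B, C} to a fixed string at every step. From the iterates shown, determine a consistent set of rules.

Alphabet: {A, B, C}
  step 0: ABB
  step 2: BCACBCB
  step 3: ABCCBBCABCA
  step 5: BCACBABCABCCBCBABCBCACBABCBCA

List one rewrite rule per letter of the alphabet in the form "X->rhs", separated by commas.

A->CB, B->A, C->BC

  step 2 ⇒ step 3: BCACBCB ⇒ A·BC·CB·BC·A·BC·A
    A ↦ CB
    B ↦ A
    C ↦ BC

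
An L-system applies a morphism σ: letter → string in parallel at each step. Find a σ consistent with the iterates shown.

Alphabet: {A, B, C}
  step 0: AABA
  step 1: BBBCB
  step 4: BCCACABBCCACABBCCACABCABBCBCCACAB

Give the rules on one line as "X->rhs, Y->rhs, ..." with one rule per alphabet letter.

  step 0 ⇒ step 1: AABA ⇒ B·B·BC·B
    A ↦ B
    B ↦ BC
    C ↦ CA  (constrained at step 1)

A->B, B->BC, C->CA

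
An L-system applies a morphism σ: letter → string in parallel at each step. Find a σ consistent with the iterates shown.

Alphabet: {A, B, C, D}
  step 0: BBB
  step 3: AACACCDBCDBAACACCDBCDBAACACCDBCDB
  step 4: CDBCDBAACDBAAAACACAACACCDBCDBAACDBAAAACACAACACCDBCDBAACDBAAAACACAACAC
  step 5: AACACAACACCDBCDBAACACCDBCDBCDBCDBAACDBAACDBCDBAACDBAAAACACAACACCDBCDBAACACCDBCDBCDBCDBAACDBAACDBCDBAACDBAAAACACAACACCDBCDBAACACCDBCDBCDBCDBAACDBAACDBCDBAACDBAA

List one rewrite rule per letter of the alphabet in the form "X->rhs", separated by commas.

  step 4 ⇒ step 5: CDBCDBAACDBAAAACACAACACCDBCDBAACDBAAAACACAACACCDBCDBAACDBAAAACACAACAC ⇒ AA·C·AC·AA·C·AC·CDB·CDB·AA·C·AC·CDB·CDB·CDB·CDB·AA·CDB·AA·CDB·CDB·AA·CDB·AA·AA·C·AC·AA·C·AC·CDB·CDB·AA·C·AC·CDB·CDB·CDB·CDB·AA·CDB·AA·CDB·CDB·AA·CDB·AA·AA·C·AC·AA·C·AC·CDB·CDB·AA·C·AC·CDB·CDB·CDB·CDB·AA·CDB·AA·CDB·CDB·AA·CDB·AA
    A ↦ CDB
    B ↦ AC
    C ↦ AA
    D ↦ C

A->CDB, B->AC, C->AA, D->C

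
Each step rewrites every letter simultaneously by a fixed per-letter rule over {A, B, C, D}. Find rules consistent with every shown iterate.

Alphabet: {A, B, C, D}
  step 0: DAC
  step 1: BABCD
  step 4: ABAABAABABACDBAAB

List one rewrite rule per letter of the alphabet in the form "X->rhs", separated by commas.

  step 0 ⇒ step 1: DAC ⇒ B·AB·CD
    A ↦ AB
    C ↦ CD
    D ↦ B
    B ↦ A  (constrained at step 1)

A->AB, B->A, C->CD, D->B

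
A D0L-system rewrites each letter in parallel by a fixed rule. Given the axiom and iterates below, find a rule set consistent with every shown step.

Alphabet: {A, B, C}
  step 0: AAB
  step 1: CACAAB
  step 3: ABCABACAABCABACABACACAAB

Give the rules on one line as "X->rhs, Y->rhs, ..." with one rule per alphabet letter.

A->CA, B->AB, C->BA

  step 0 ⇒ step 1: AAB ⇒ CA·CA·AB
    A ↦ CA
    B ↦ AB
    C ↦ BA  (constrained at step 1)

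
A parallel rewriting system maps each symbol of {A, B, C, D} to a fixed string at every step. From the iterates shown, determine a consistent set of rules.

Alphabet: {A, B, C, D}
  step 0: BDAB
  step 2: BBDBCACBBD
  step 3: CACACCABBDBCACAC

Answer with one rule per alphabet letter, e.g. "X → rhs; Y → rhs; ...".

  step 2 ⇒ step 3: BBDBCACBBD ⇒ CA·CA·C·CA·B·BD·B·CA·CA·C
    A ↦ BD
    B ↦ CA
    C ↦ B
    D ↦ C

A->BD, B->CA, C->B, D->C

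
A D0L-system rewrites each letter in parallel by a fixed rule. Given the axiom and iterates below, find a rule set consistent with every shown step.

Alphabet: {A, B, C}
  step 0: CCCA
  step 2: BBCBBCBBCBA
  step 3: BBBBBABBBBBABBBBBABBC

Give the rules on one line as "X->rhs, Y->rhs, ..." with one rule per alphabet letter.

  step 2 ⇒ step 3: BBCBBCBBCBA ⇒ BB·BB·BA·BB·BB·BA·BB·BB·BA·BB·C
    A ↦ C
    B ↦ BB
    C ↦ BA

A->C, B->BB, C->BA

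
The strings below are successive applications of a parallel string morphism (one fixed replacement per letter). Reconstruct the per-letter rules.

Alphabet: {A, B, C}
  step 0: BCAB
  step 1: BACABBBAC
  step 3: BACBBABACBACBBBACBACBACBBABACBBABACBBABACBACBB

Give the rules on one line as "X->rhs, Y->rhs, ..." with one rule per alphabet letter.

  step 0 ⇒ step 1: BCAB ⇒ BAC·A·BB·BAC
    A ↦ BB
    B ↦ BAC
    C ↦ A

A->BB, B->BAC, C->A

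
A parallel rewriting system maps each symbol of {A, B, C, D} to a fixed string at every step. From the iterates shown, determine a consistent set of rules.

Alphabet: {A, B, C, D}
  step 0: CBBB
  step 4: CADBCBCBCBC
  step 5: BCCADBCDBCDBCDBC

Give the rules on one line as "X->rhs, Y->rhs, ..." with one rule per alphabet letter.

  step 4 ⇒ step 5: CADBCBCBCBC ⇒ BC·C·A·D·BC·D·BC·D·BC·D·BC
    A ↦ C
    B ↦ D
    C ↦ BC
    D ↦ A

A->C, B->D, C->BC, D->A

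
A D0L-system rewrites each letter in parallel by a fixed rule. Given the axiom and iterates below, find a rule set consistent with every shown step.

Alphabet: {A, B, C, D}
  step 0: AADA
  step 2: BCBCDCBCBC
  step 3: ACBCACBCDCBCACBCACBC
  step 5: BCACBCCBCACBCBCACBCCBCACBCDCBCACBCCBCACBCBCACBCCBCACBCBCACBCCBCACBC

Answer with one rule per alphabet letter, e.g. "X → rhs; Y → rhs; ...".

  step 2 ⇒ step 3: BCBCDCBCBC ⇒ AC·BC·AC·BC·DC·BC·AC·BC·AC·BC
    B ↦ AC
    C ↦ BC
    D ↦ DC
    A ↦ C  (constrained at step 0)

A->C, B->AC, C->BC, D->DC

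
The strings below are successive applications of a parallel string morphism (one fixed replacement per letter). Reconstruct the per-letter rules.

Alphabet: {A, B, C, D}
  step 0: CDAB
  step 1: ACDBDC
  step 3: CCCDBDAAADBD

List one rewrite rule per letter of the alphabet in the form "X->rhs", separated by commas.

  step 0 ⇒ step 1: CDAB ⇒ A·C·DBD·C
    A ↦ DBD
    B ↦ C
    C ↦ A
    D ↦ C

A->DBD, B->C, C->A, D->C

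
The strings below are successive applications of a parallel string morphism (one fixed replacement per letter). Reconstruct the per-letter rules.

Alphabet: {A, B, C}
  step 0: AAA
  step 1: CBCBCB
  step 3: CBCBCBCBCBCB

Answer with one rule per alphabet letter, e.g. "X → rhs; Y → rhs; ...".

  step 0 ⇒ step 1: AAA ⇒ CB·CB·CB
    A ↦ CB
    B ↦ A  (constrained at step 1)
    C ↦ A  (constrained at step 1)

A->CB, B->A, C->A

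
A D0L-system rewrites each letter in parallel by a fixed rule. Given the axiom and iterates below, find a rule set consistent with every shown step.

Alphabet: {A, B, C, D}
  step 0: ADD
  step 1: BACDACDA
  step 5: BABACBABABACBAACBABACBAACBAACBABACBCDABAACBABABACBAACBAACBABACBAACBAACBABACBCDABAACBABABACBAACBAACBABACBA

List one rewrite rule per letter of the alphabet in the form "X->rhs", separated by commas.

A->BA, B->AC, C->B, D->CDA

  step 0 ⇒ step 1: ADD ⇒ BA·CDA·CDA
    A ↦ BA
    D ↦ CDA
    B ↦ AC  (constrained at step 1)
    C ↦ B  (constrained at step 1)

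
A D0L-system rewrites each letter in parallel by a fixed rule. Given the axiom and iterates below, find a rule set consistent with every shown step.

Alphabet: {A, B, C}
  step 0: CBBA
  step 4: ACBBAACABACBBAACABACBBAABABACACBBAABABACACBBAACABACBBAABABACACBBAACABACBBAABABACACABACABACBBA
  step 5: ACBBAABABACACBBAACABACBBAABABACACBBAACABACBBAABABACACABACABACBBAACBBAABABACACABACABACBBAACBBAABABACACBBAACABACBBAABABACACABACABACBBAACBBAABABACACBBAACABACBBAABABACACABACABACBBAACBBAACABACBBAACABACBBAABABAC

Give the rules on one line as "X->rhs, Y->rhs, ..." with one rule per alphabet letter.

A->AC, B->AB, C->BBA

  step 4 ⇒ step 5: ACBBAACABACBBAACABACBBAABABACACBBAABABACACBBAACABACBBAABABACACBBAACABACBBAABABACACABACABACBBA ⇒ AC·BBA·AB·AB·AC·AC·BBA·AC·AB·AC·BBA·AB·AB·AC·AC·BBA·AC·AB·AC·BBA·AB·AB·AC·AC·AB·AC·AB·AC·BBA·AC·BBA·AB·AB·AC·AC·AB·AC·AB·AC·BBA·AC·BBA·AB·AB·AC·AC·BBA·AC·AB·AC·BBA·AB·AB·AC·AC·AB·AC·AB·AC·BBA·AC·BBA·AB·AB·AC·AC·BBA·AC·AB·AC·BBA·AB·AB·AC·AC·AB·AC·AB·AC·BBA·AC·BBA·AC·AB·AC·BBA·AC·AB·AC·BBA·AB·AB·AC
    A ↦ AC
    B ↦ AB
    C ↦ BBA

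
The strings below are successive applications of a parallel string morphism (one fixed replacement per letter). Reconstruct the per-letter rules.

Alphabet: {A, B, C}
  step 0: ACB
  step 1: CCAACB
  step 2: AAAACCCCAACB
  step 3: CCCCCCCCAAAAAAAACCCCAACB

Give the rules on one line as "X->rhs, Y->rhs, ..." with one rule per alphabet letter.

  step 2 ⇒ step 3: AAAACCCCAACB ⇒ CC·CC·CC·CC·AA·AA·AA·AA·CC·CC·AA·CB
    A ↦ CC
    B ↦ CB
    C ↦ AA

A->CC, B->CB, C->AA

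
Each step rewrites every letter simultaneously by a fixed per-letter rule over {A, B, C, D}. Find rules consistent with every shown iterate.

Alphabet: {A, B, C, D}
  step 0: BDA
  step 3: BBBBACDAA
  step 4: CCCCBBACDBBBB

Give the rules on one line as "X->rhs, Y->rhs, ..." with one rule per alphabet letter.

A->BB, B->C, C->A, D->CD

  step 3 ⇒ step 4: BBBBACDAA ⇒ C·C·C·C·BB·A·CD·BB·BB
    A ↦ BB
    B ↦ C
    C ↦ A
    D ↦ CD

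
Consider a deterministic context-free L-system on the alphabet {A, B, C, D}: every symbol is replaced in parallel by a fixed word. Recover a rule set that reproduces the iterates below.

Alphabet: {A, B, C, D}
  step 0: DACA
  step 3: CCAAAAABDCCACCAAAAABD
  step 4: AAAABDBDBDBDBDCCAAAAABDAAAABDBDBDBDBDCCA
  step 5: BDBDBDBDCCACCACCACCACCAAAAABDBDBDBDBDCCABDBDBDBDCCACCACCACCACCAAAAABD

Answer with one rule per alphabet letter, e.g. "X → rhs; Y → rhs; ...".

A->BD, B->CC, C->AA, D->A

  step 4 ⇒ step 5: AAAABDBDBDBDBDCCAAAAABDAAAABDBDBDBDBDCCA ⇒ BD·BD·BD·BD·CC·A·CC·A·CC·A·CC·A·CC·A·AA·AA·BD·BD·BD·BD·BD·CC·A·BD·BD·BD·BD·CC·A·CC·A·CC·A·CC·A·CC·A·AA·AA·BD
    A ↦ BD
    B ↦ CC
    C ↦ AA
    D ↦ A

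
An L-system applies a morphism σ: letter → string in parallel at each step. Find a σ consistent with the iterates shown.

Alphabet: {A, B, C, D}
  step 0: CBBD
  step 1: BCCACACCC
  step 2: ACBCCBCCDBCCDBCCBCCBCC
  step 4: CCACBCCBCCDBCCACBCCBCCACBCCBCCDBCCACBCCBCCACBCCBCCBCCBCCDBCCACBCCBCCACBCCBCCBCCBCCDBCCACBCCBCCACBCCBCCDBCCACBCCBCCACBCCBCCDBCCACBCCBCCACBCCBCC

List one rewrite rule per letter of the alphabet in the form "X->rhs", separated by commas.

A->D, B->AC, C->BCC, D->CC

  step 1 ⇒ step 2: BCCACACCC ⇒ AC·BCC·BCC·D·BCC·D·BCC·BCC·BCC
    A ↦ D
    B ↦ AC
    C ↦ BCC
  step 0 ⇒ step 1: CBBD ⇒ BCC·AC·AC·CC
    D ↦ CC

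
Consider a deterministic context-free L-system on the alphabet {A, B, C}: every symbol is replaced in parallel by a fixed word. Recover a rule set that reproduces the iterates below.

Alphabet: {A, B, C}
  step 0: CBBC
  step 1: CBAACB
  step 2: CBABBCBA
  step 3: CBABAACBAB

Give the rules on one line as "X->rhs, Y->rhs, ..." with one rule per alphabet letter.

  step 2 ⇒ step 3: CBABBCBA ⇒ CB·A·B·A·A·CB·A·B
    A ↦ B
    B ↦ A
    C ↦ CB

A->B, B->A, C->CB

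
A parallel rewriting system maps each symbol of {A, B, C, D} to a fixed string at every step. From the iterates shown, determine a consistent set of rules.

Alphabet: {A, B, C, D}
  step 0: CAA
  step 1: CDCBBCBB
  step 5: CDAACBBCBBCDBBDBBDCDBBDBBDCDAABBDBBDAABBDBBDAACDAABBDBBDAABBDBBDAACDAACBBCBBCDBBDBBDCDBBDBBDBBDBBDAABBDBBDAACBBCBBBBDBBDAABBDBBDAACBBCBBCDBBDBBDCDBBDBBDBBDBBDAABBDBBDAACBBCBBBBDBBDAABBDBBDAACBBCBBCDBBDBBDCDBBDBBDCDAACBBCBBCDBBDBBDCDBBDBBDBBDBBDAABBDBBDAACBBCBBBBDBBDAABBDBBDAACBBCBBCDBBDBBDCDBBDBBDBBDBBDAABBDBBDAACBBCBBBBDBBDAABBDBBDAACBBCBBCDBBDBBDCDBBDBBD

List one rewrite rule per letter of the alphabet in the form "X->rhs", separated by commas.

A->CBB, B->BBD, C->CD, D->AA

  step 0 ⇒ step 1: CAA ⇒ CD·CBB·CBB
    A ↦ CBB
    C ↦ CD
    B ↦ BBD  (constrained at step 1)
    D ↦ AA  (constrained at step 1)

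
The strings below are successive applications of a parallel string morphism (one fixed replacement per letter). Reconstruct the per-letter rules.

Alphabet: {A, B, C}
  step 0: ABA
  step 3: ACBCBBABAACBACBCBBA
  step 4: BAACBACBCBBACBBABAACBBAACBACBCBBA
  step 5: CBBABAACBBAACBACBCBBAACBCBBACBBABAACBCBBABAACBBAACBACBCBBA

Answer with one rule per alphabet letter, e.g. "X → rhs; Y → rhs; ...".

  step 4 ⇒ step 5: BAACBACBCBBACBBABAACBBAACBACBCBBA ⇒ CB·BA·BA·A·CB·BA·A·CB·A·CB·CB·BA·A·CB·CB·BA·CB·BA·BA·A·CB·CB·BA·BA·A·CB·BA·A·CB·A·CB·CB·BA
    A ↦ BA
    B ↦ CB
    C ↦ A

A->BA, B->CB, C->A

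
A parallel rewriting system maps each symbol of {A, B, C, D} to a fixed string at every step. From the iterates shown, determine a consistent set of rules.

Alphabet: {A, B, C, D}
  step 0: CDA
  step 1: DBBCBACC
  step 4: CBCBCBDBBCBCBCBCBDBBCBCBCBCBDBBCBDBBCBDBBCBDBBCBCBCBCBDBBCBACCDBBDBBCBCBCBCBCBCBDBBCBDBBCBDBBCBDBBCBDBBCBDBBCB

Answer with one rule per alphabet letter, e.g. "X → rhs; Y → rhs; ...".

  step 0 ⇒ step 1: CDA ⇒ DBB·CB·ACC
    A ↦ ACC
    C ↦ DBB
    D ↦ CB
    B ↦ CB  (constrained at step 1)

A->ACC, B->CB, C->DBB, D->CB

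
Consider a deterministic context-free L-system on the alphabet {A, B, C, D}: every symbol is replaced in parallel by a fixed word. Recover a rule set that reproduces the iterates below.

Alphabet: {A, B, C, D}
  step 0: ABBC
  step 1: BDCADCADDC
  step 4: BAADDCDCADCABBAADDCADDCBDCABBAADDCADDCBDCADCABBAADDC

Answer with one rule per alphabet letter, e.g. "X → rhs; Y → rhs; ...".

  step 0 ⇒ step 1: ABBC ⇒ B·DCA·DCA·DDC
    A ↦ B
    B ↦ DCA
    C ↦ DDC
    D ↦ A  (constrained at step 1)

A->B, B->DCA, C->DDC, D->A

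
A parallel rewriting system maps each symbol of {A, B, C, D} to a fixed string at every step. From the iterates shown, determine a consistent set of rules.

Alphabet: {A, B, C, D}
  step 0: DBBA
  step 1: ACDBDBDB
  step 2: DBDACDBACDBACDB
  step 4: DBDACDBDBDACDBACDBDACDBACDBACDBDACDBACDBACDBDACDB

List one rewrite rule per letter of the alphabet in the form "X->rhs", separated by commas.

  step 1 ⇒ step 2: ACDBDBDB ⇒ DB·D·AC·DB·AC·DB·AC·DB
    A ↦ DB
    B ↦ DB
    C ↦ D
    D ↦ AC

A->DB, B->DB, C->D, D->AC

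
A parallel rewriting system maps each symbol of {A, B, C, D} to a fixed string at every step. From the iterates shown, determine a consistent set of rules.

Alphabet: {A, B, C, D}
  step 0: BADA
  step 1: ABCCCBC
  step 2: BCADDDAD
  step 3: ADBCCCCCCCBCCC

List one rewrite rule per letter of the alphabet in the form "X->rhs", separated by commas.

  step 2 ⇒ step 3: BCADDDAD ⇒ A·D·BC·CC·CC·CC·BC·CC
    A ↦ BC
    B ↦ A
    C ↦ D
    D ↦ CC

A->BC, B->A, C->D, D->CC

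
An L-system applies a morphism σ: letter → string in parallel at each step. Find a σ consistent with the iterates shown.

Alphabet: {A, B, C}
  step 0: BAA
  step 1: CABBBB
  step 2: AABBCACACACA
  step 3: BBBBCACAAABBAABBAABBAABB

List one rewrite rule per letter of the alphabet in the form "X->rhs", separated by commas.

  step 2 ⇒ step 3: AABBCACACACA ⇒ BB·BB·CA·CA·AA·BB·AA·BB·AA·BB·AA·BB
    A ↦ BB
    B ↦ CA
    C ↦ AA

A->BB, B->CA, C->AA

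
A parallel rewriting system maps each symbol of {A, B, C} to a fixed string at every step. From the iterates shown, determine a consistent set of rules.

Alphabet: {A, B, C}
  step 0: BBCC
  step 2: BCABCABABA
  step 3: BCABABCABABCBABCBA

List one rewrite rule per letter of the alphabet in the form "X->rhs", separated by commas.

  step 2 ⇒ step 3: BCABCABABA ⇒ BC·A·BA·BC·A·BA·BC·BA·BC·BA
    A ↦ BA
    B ↦ BC
    C ↦ A

A->BA, B->BC, C->A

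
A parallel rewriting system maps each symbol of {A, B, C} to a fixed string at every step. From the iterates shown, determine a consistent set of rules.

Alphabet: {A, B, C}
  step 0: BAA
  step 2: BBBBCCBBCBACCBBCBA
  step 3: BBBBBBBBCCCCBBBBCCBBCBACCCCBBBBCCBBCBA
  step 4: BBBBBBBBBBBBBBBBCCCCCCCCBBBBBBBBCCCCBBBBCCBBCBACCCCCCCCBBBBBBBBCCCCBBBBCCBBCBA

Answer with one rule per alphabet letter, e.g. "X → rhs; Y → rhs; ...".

  step 3 ⇒ step 4: BBBBBBBBCCCCBBBBCCBBCBACCCCBBBBCCBBCBA ⇒ BB·BB·BB·BB·BB·BB·BB·BB·CC·CC·CC·CC·BB·BB·BB·BB·CC·CC·BB·BB·CC·BB·CBA·CC·CC·CC·CC·BB·BB·BB·BB·CC·CC·BB·BB·CC·BB·CBA
    A ↦ CBA
    B ↦ BB
    C ↦ CC

A->CBA, B->BB, C->CC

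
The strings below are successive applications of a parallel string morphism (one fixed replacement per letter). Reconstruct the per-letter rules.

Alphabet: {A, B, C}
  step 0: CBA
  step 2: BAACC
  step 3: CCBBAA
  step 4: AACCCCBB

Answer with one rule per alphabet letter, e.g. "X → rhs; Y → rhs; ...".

  step 3 ⇒ step 4: CCBBAA ⇒ A·A·CC·CC·B·B
    A ↦ B
    B ↦ CC
    C ↦ A

A->B, B->CC, C->A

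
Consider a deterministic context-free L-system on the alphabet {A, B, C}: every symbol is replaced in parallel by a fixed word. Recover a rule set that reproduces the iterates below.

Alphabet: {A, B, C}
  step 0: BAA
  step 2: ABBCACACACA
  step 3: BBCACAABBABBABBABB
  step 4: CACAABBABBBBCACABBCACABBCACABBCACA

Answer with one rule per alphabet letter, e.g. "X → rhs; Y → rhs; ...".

A->BB, B->CA, C->A

  step 3 ⇒ step 4: BBCACAABBABBABBABB ⇒ CA·CA·A·BB·A·BB·BB·CA·CA·BB·CA·CA·BB·CA·CA·BB·CA·CA
    A ↦ BB
    B ↦ CA
    C ↦ A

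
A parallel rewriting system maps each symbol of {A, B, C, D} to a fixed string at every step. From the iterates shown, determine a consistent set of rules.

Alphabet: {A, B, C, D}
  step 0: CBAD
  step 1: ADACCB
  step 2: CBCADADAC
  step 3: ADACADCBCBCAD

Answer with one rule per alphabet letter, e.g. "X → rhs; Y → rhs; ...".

A->C, B->AC, C->AD, D->B

  step 2 ⇒ step 3: CBCADADAC ⇒ AD·AC·AD·C·B·C·B·C·AD
    A ↦ C
    B ↦ AC
    C ↦ AD
    D ↦ B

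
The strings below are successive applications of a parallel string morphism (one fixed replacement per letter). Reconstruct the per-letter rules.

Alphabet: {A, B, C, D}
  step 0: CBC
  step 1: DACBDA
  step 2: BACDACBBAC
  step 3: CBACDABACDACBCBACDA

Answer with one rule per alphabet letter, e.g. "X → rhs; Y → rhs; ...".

  step 2 ⇒ step 3: BACDACBBAC ⇒ CB·AC·DA·B·AC·DA·CB·CB·AC·DA
    A ↦ AC
    B ↦ CB
    C ↦ DA
    D ↦ B

A->AC, B->CB, C->DA, D->B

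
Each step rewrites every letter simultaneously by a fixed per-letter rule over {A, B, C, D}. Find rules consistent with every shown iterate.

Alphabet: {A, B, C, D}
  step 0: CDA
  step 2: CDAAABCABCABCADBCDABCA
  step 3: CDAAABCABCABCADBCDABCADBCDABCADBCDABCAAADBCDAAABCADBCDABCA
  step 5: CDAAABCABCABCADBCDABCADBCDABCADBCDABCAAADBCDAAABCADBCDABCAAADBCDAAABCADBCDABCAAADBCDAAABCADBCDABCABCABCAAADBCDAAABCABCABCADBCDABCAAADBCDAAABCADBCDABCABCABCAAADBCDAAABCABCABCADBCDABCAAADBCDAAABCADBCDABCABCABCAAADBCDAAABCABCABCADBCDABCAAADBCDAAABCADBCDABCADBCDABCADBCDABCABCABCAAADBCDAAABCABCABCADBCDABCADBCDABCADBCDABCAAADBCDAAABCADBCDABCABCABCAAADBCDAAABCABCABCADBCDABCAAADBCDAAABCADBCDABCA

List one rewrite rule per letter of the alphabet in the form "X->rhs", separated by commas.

A->BCA, B->DB, C->CDA, D->AA

  step 2 ⇒ step 3: CDAAABCABCABCADBCDABCA ⇒ CDA·AA·BCA·BCA·BCA·DB·CDA·BCA·DB·CDA·BCA·DB·CDA·BCA·AA·DB·CDA·AA·BCA·DB·CDA·BCA
    A ↦ BCA
    B ↦ DB
    C ↦ CDA
    D ↦ AA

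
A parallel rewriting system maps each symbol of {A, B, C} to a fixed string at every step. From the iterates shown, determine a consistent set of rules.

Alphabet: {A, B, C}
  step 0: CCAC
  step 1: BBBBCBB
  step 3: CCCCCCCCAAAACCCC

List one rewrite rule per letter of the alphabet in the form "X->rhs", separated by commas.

A->C, B->AA, C->BB

  step 0 ⇒ step 1: CCAC ⇒ BB·BB·C·BB
    A ↦ C
    C ↦ BB
    B ↦ AA  (constrained at step 1)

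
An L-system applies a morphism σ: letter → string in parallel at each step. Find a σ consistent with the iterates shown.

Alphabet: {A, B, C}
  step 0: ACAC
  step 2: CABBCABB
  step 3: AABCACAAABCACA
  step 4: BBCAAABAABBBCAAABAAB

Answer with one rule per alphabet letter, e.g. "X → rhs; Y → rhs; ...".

  step 3 ⇒ step 4: AABCACAAABCACA ⇒ B·B·CA·AA·B·AA·B·B·B·CA·AA·B·AA·B
    A ↦ B
    B ↦ CA
    C ↦ AA

A->B, B->CA, C->AA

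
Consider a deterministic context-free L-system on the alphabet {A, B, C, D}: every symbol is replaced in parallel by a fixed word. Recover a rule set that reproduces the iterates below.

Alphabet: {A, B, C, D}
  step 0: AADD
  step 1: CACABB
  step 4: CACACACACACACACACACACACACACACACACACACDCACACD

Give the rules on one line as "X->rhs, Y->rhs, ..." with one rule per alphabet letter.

A->CA, B->CD, C->CA, D->B

  step 0 ⇒ step 1: AADD ⇒ CA·CA·B·B
    A ↦ CA
    D ↦ B
    B ↦ CD  (constrained at step 1)
    C ↦ CA  (constrained at step 1)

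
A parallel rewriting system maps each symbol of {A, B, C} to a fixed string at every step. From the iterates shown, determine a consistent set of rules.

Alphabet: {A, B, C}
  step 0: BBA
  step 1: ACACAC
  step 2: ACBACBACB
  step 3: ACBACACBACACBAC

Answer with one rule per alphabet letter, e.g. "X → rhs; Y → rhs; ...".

A->AC, B->AC, C->B

  step 2 ⇒ step 3: ACBACBACB ⇒ AC·B·AC·AC·B·AC·AC·B·AC
    A ↦ AC
    B ↦ AC
    C ↦ B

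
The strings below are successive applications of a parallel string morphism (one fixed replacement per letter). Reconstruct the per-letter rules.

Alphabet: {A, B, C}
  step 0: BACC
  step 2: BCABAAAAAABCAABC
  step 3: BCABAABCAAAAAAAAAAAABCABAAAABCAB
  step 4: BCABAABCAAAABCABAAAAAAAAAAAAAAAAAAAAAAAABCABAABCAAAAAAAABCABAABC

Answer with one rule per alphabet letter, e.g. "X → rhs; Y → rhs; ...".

A->AA, B->BC, C->AB

  step 3 ⇒ step 4: BCABAABCAAAAAAAAAAAABCABAAAABCAB ⇒ BC·AB·AA·BC·AA·AA·BC·AB·AA·AA·AA·AA·AA·AA·AA·AA·AA·AA·AA·AA·BC·AB·AA·BC·AA·AA·AA·AA·BC·AB·AA·BC
    A ↦ AA
    B ↦ BC
    C ↦ AB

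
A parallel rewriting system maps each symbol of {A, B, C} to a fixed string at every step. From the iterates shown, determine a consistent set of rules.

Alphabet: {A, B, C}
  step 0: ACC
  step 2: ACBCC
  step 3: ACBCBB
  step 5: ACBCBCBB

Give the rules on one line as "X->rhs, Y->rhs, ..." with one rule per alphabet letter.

  step 2 ⇒ step 3: ACBCC ⇒ AC·B·C·B·B
    A ↦ AC
    B ↦ C
    C ↦ B

A->AC, B->C, C->B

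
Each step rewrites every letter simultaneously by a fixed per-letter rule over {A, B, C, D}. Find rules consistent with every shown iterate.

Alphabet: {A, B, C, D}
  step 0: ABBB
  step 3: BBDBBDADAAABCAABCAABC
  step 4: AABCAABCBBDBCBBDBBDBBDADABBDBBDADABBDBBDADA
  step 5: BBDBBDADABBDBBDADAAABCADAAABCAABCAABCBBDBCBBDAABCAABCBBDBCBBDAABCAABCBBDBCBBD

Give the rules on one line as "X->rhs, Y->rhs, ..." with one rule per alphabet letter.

  step 4 ⇒ step 5: AABCAABCBBDBCBBDBBDBBDADABBDBBDADABBDBBDADA ⇒ BBD·BBD·A·DA·BBD·BBD·A·DA·A·A·BC·A·DA·A·A·BC·A·A·BC·A·A·BC·BBD·BC·BBD·A·A·BC·A·A·BC·BBD·BC·BBD·A·A·BC·A·A·BC·BBD·BC·BBD
    A ↦ BBD
    B ↦ A
    C ↦ DA
    D ↦ BC

A->BBD, B->A, C->DA, D->BC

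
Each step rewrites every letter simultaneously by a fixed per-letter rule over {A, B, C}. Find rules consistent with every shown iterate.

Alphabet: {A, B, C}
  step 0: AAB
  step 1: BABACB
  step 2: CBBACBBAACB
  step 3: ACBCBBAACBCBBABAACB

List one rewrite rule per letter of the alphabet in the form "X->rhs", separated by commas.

  step 2 ⇒ step 3: CBBACBBAACB ⇒ A·CB·CB·BA·A·CB·CB·BA·BA·A·CB
    A ↦ BA
    B ↦ CB
    C ↦ A

A->BA, B->CB, C->A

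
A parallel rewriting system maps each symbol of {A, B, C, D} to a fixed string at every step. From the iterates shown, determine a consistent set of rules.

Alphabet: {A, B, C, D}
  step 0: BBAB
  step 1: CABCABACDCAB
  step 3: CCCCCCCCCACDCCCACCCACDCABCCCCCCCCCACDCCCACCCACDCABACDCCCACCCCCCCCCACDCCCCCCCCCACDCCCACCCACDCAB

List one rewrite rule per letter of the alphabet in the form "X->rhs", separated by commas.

  step 0 ⇒ step 1: BBAB ⇒ CAB·CAB·ACD·CAB
    A ↦ ACD
    B ↦ CAB
    C ↦ CCC  (constrained at step 1)
    D ↦ A  (constrained at step 1)

A->ACD, B->CAB, C->CCC, D->A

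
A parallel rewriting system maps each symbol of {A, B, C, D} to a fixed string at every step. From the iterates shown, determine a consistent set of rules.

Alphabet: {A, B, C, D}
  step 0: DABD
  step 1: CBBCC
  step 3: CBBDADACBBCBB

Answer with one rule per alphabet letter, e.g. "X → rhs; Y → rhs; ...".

  step 0 ⇒ step 1: DABD ⇒ C·BB·C·C
    A ↦ BB
    B ↦ C
    D ↦ C
    C ↦ DA  (constrained at step 1)

A->BB, B->C, C->DA, D->C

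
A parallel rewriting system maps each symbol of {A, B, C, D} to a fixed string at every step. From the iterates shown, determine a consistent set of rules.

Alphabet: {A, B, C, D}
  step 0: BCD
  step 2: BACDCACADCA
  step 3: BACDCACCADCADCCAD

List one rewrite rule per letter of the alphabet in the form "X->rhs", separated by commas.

  step 2 ⇒ step 3: BACDCACADCA ⇒ BAC·D·CA·C·CA·D·CA·D·C·CA·D
    A ↦ D
    B ↦ BAC
    C ↦ CA
    D ↦ C

A->D, B->BAC, C->CA, D->C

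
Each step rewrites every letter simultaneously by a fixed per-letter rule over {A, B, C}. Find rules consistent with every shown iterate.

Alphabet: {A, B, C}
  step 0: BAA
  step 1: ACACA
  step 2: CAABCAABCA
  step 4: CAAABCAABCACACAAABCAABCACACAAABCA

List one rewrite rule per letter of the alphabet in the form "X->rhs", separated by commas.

A->CA, B->A, C->AB

  step 1 ⇒ step 2: ACACA ⇒ CA·AB·CA·AB·CA
    A ↦ CA
    C ↦ AB
  step 0 ⇒ step 1: BAA ⇒ A·CA·CA
    B ↦ A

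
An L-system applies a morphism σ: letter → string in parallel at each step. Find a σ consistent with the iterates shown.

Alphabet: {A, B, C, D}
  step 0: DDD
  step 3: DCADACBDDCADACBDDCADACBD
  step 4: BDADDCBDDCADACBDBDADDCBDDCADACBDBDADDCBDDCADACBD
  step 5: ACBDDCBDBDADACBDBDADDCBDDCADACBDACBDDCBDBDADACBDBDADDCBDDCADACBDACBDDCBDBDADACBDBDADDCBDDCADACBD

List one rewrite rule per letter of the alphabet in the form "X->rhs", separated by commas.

A->DC, B->AC, C->AD, D->BD

  step 4 ⇒ step 5: BDADDCBDDCADACBDBDADDCBDDCADACBDBDADDCBDDCADACBD ⇒ AC·BD·DC·BD·BD·AD·AC·BD·BD·AD·DC·BD·DC·AD·AC·BD·AC·BD·DC·BD·BD·AD·AC·BD·BD·AD·DC·BD·DC·AD·AC·BD·AC·BD·DC·BD·BD·AD·AC·BD·BD·AD·DC·BD·DC·AD·AC·BD
    A ↦ DC
    B ↦ AC
    C ↦ AD
    D ↦ BD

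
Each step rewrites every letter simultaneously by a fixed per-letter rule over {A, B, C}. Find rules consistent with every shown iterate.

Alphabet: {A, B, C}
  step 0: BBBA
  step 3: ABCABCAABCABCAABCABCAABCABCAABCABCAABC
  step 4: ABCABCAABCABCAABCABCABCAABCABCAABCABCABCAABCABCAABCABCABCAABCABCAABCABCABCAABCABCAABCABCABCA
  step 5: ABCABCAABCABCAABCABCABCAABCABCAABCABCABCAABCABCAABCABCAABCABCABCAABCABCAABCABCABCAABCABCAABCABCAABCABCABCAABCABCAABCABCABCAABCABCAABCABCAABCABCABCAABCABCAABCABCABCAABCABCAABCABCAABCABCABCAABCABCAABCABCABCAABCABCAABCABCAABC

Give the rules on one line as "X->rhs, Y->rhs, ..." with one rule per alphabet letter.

A->ABC, B->A, C->BCA

  step 4 ⇒ step 5: ABCABCAABCABCAABCABCABCAABCABCAABCABCABCAABCABCAABCABCABCAABCABCAABCABCABCAABCABCAABCABCABCA ⇒ ABC·A·BCA·ABC·A·BCA·ABC·ABC·A·BCA·ABC·A·BCA·ABC·ABC·A·BCA·ABC·A·BCA·ABC·A·BCA·ABC·ABC·A·BCA·ABC·A·BCA·ABC·ABC·A·BCA·ABC·A·BCA·ABC·A·BCA·ABC·ABC·A·BCA·ABC·A·BCA·ABC·ABC·A·BCA·ABC·A·BCA·ABC·A·BCA·ABC·ABC·A·BCA·ABC·A·BCA·ABC·ABC·A·BCA·ABC·A·BCA·ABC·A·BCA·ABC·ABC·A·BCA·ABC·A·BCA·ABC·ABC·A·BCA·ABC·A·BCA·ABC·A·BCA·ABC
    A ↦ ABC
    B ↦ A
    C ↦ BCA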